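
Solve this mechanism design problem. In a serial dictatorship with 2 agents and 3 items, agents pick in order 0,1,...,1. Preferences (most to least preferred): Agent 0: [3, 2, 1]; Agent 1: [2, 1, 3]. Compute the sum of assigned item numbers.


Step 1: Agent 0 picks item 3
Step 2: Agent 1 picks item 2
Step 3: Sum = 3 + 2 = 5

5


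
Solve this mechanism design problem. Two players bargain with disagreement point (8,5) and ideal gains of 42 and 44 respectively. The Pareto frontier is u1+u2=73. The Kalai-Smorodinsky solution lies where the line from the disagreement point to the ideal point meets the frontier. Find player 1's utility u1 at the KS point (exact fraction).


Step 1: At the KS point, (u1-d1)/r1 = (u2-d2)/r2 = t and u1+u2 = 73
Step 2: u1 = d1 + r1*t and u2 = d2 + r2*t, so (d1 + r1*t) + (d2 + r2*t) = 73
Step 3: t = (73 - 8 - 5)/(42 + 44) = 60/86 = 30/43
Step 4: u1 = d1 + r1*t = 8 + 42 * 30/43 = 1604/43
Step 5: (Check: u2 = d2 + r2*t = 1535/43; u1+u2 = 1604/43 + 1535/43 = 73, on the frontier.)

1604/43


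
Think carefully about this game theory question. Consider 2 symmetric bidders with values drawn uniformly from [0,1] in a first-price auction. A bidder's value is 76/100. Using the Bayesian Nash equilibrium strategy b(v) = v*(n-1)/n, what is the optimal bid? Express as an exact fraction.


Step 1: The symmetric BNE bidding function is b(v) = v * (n-1) / n
Step 2: Substitute v = 19/25 and n = 2
Step 3: b = 19/25 * 1/2
Step 4: b = 19/50

19/50


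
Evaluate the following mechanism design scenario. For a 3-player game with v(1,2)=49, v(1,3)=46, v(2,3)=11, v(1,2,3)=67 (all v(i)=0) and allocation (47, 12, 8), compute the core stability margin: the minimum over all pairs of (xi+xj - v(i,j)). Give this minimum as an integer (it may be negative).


Step 1: Slack for coalition (1,2): x1+x2 - v12 = 59 - 49 = 10
Step 2: Slack for coalition (1,3): x1+x3 - v13 = 55 - 46 = 9
Step 3: Slack for coalition (2,3): x2+x3 - v23 = 20 - 11 = 9
Step 4: Minimum slack = min(10, 9, 9) = 9, attained by (1,3) and (2,3); no pair can gain by deviating, so the allocation is in the core

9


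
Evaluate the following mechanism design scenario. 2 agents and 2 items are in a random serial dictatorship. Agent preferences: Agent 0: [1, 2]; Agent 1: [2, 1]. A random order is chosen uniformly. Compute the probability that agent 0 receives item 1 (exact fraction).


Step 1: Agent 0 wants item 1
Step 2: There are 2 possible orderings of agents
Step 3: In 2 orderings, agent 0 gets item 1
Step 4: Probability = 2/2 = 1

1


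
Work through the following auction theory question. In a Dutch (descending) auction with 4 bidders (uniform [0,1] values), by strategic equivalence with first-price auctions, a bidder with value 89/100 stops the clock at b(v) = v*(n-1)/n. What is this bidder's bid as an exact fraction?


Step 1: Dutch auctions are strategically equivalent to first-price auctions
Step 2: The equilibrium bid is b(v) = v*(n-1)/n
Step 3: b = 89/100 * 3/4
Step 4: b = 267/400

267/400


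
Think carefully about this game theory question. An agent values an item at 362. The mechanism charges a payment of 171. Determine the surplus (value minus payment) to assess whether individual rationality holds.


Step 1: Surplus = value - payment = 362 - 171 = 191
Step 2: IR is satisfied (surplus >= 0)

191


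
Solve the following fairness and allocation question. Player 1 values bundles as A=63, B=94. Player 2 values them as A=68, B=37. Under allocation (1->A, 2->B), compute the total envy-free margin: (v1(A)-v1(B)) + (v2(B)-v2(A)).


Step 1: Player 1's margin = v1(A) - v1(B) = 63 - 94 = -31
Step 2: Player 2's margin = v2(B) - v2(A) = 37 - 68 = -31
Step 3: Total margin = -31 + -31 = -62

-62


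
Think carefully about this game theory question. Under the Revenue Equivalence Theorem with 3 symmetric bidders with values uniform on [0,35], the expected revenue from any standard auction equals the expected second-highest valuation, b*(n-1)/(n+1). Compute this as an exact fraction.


Step 1: By Revenue Equivalence, expected revenue = b*(n-1)/(n+1)
Step 2: Substituting n = 3, b = 35
Step 3: Revenue = 35*(3-1)/(3+1) = 35*2/4
Step 4: Revenue = 70/4 = 35/2

35/2


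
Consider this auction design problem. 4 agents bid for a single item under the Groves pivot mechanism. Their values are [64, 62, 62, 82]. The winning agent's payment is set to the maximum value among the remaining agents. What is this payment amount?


Step 1: The efficient winner is agent 3 with value 82
Step 2: Other agents' values: [64, 62, 62]
Step 3: Pivot payment = max(others) = 64
Step 4: The winner pays 64

64


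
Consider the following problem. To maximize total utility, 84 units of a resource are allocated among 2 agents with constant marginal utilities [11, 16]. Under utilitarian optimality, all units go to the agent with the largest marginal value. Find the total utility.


Step 1: The marginal utilities are [11, 16]
Step 2: The highest marginal utility is 16
Step 3: All 84 units go to that agent
Step 4: Total utility = 16 * 84 = 1344

1344


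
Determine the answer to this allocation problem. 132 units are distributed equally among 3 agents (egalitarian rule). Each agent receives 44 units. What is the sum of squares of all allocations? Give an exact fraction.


Step 1: Each agent's share = 132/3 = 44
Step 2: Square of each share = (44)^2 = 1936
Step 3: Sum of squares = 3 * 1936 = 5808

5808


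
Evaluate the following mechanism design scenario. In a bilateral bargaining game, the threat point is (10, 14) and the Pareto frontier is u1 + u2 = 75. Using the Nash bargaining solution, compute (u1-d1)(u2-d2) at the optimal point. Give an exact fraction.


Step 1: The Nash solution splits surplus symmetrically above the disagreement point
Step 2: u1 = (total + d1 - d2)/2 = (75 + 10 - 14)/2 = 71/2
Step 3: u2 = (total - d1 + d2)/2 = (75 - 10 + 14)/2 = 79/2
Step 4: Nash product = (71/2 - 10) * (79/2 - 14)
Step 5: = 51/2 * 51/2 = 2601/4

2601/4


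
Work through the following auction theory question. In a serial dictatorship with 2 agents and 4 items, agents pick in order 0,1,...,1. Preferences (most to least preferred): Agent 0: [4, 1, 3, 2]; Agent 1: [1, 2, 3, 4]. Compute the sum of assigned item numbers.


Step 1: Agent 0 picks item 4
Step 2: Agent 1 picks item 1
Step 3: Sum = 4 + 1 = 5

5


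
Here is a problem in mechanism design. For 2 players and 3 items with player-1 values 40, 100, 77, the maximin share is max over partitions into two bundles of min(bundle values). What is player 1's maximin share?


Step 1: Item values = 40, 100, 77
Step 2: Enumerate all 2-bundle partitions and take the smaller bundle:
  Partition 1: {40} vs {100,77} -> bundles 40, 177; min = 40
  Partition 2: {100} vs {40,77} -> bundles 100, 117; min = 100
  Partition 3: {77} vs {40,100} -> bundles 77, 140; min = 77
Step 3: MMS = max(40, 100, 77) = 100

100


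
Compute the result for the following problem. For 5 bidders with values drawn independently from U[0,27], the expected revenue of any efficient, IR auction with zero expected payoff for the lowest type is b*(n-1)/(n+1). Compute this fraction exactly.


Step 1: By Revenue Equivalence, expected revenue = b*(n-1)/(n+1)
Step 2: Substituting n = 5, b = 27
Step 3: Revenue = 27*(5-1)/(5+1) = 27*4/6
Step 4: Revenue = 108/6 = 18

18


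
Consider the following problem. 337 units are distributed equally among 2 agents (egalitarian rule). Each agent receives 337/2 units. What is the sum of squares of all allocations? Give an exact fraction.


Step 1: Each agent's share = 337/2
Step 2: Square of each share = (337/2)^2 = 113569/4
Step 3: Sum of squares = 2 * 113569/4 = 113569/2

113569/2


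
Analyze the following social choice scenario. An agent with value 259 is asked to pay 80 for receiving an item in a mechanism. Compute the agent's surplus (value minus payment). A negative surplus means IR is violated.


Step 1: Surplus = value - payment = 259 - 80 = 179
Step 2: IR is satisfied (surplus >= 0)

179


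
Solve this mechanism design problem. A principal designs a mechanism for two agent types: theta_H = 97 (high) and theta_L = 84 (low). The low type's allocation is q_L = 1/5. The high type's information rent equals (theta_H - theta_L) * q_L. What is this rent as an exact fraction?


Step 1: theta_H - theta_L = 97 - 84 = 13
Step 2: Information rent = (theta_H - theta_L) * q_L
Step 3: = 13 * 1/5
Step 4: = 13/5

13/5


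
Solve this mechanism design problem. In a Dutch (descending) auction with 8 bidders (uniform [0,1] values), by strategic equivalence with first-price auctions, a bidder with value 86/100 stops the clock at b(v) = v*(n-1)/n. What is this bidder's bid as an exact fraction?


Step 1: Dutch auctions are strategically equivalent to first-price auctions
Step 2: The equilibrium bid is b(v) = v*(n-1)/n
Step 3: b = 43/50 * 7/8
Step 4: b = 301/400

301/400


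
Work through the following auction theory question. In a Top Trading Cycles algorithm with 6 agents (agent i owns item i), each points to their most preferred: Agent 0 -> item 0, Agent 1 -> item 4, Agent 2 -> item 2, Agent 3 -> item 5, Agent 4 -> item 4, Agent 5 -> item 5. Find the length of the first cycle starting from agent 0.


Step 1: Trace the pointer graph from agent 0: 0 -> 0
Step 2: A cycle is detected when we revisit agent 0
Step 3: The cycle is: 0 -> 0
Step 4: Cycle length = 1

1


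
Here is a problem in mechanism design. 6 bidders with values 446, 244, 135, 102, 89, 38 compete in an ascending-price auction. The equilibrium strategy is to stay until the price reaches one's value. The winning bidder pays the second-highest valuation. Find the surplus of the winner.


Step 1: Identify the highest value: 446
Step 2: Identify the second-highest value: 244
Step 3: The final price = second-highest value = 244
Step 4: Surplus = 446 - 244 = 202

202


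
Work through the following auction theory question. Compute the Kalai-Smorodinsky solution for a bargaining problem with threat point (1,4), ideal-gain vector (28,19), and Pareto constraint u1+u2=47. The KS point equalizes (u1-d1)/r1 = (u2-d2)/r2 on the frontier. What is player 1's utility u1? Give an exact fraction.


Step 1: At the KS point, (u1-d1)/r1 = (u2-d2)/r2 = t and u1+u2 = 47
Step 2: u1 = d1 + r1*t and u2 = d2 + r2*t, so (d1 + r1*t) + (d2 + r2*t) = 47
Step 3: t = (47 - 1 - 4)/(28 + 19) = 42/47
Step 4: u1 = d1 + r1*t = 1 + 28 * 42/47 = 1223/47
Step 5: (Check: u2 = d2 + r2*t = 986/47; u1+u2 = 1223/47 + 986/47 = 47, on the frontier.)

1223/47


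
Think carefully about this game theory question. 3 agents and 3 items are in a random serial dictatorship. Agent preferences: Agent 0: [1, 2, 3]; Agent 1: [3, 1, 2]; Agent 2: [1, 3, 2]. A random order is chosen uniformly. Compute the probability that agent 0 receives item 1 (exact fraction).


Step 1: Agent 0 wants item 1
Step 2: There are 6 possible orderings of agents
Step 3: In 3 orderings, agent 0 gets item 1
Step 4: Probability = 3/6 = 1/2

1/2


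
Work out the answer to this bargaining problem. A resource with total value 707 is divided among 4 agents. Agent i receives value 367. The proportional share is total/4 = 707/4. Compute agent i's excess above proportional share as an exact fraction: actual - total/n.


Step 1: Proportional share = 707/4
Step 2: Agent's actual allocation = 367
Step 3: Excess = 367 - 707/4 = 761/4

761/4


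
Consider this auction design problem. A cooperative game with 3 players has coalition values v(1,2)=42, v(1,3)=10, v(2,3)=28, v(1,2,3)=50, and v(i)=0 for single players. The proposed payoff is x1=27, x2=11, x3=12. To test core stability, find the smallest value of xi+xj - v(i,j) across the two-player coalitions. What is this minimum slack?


Step 1: Slack for coalition (1,2): x1+x2 - v12 = 38 - 42 = -4
Step 2: Slack for coalition (1,3): x1+x3 - v13 = 39 - 10 = 29
Step 3: Slack for coalition (2,3): x2+x3 - v23 = 23 - 28 = -5
Step 4: Minimum slack = min(-4, 29, -5) = -5, attained by (2,3); coalition (2,3) can block (slack < 0), so the allocation is not in the core

-5


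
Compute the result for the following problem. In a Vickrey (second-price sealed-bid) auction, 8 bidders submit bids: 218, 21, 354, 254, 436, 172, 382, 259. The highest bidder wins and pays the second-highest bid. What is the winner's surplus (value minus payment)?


Step 1: Sort bids in descending order: 436, 382, 354, 259, 254, 218, 172, 21
Step 2: The winning bid is the highest: 436
Step 3: The payment equals the second-highest bid: 382
Step 4: Surplus = winner's bid - payment = 436 - 382 = 54

54


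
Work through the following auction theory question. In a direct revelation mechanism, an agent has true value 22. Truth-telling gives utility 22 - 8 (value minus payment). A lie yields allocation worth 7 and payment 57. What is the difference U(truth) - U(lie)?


Step 1: U(truth) = value - payment = 22 - 8 = 14
Step 2: U(lie) = allocation - payment = 7 - 57 = -50
Step 3: IC gap = 14 - (-50) = 64

64


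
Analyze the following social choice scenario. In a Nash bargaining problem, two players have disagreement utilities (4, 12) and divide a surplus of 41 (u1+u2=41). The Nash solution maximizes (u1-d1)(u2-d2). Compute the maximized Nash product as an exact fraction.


Step 1: The Nash solution splits surplus symmetrically above the disagreement point
Step 2: u1 = (total + d1 - d2)/2 = (41 + 4 - 12)/2 = 33/2
Step 3: u2 = (total - d1 + d2)/2 = (41 - 4 + 12)/2 = 49/2
Step 4: Nash product = (33/2 - 4) * (49/2 - 12)
Step 5: = 25/2 * 25/2 = 625/4

625/4


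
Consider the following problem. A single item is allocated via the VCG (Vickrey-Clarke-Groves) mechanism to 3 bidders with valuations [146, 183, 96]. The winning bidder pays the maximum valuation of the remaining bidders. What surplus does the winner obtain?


Step 1: The winner is the agent with the highest value: agent 1 with value 183
Step 2: Values of other agents: [146, 96]
Step 3: VCG payment = max of others' values = 146
Step 4: Surplus = 183 - 146 = 37

37


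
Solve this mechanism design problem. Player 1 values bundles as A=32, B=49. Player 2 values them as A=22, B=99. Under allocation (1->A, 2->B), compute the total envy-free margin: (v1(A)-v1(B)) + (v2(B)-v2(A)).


Step 1: Player 1's margin = v1(A) - v1(B) = 32 - 49 = -17
Step 2: Player 2's margin = v2(B) - v2(A) = 99 - 22 = 77
Step 3: Total margin = -17 + 77 = 60

60


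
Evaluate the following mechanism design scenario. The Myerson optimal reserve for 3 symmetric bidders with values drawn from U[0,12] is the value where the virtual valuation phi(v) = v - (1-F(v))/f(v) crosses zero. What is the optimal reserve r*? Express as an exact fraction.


Step 1: For U[0,12], F(v) = v/12 and f(v) = 1/12
Step 2: phi(v) = v - (1 - v/12)/(1/12) = v - (12 - v) = 2v - 12
Step 3: Set phi(r*) = 0: 2r* - 12 = 0
Step 4: r* = 12/2 = 6 (the number of bidders n = 3 does not enter)

6


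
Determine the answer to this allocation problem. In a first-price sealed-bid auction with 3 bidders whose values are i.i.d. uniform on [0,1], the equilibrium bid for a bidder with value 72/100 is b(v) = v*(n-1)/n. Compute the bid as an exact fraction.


Step 1: The symmetric BNE bidding function is b(v) = v * (n-1) / n
Step 2: Substitute v = 18/25 and n = 3
Step 3: b = 18/25 * 2/3
Step 4: b = 12/25

12/25


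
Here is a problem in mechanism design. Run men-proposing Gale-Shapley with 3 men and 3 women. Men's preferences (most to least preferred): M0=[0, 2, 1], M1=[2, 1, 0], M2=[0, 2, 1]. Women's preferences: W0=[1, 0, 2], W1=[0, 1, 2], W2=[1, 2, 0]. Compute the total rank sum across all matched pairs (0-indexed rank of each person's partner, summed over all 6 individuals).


Step 1: Run Gale-Shapley (men propose, women hold best offer):
  M0 proposes to W0; she accepts
  M1 proposes to W2; she accepts
  M2 proposes to W0; rejected
  M2 proposes to W2; rejected
  M2 proposes to W1; she accepts
Step 2: Final matching: W0-M0, W1-M2, W2-M1
Step 3: 0-indexed ranks (man's rank of his match, then woman's): 0 + 1 + 2 + 2 + 0 + 0
Step 4: Total rank sum = 5

5


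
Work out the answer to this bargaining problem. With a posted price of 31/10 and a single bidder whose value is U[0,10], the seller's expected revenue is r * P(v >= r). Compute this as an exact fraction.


Step 1: Posted price r = 31/10, value support [0,10]
Step 2: P(v >= r) = (10 - 31/10)/10 = 69/100
Step 3: Expected revenue = r * P(v >= r) = 31/10 * 69/100
Step 4: Revenue = 2139/1000

2139/1000


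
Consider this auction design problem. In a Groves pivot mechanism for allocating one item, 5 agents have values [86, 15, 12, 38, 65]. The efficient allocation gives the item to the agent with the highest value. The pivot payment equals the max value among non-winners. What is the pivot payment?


Step 1: The efficient winner is agent 0 with value 86
Step 2: Other agents' values: [15, 12, 38, 65]
Step 3: Pivot payment = max(others) = 65
Step 4: The winner pays 65

65


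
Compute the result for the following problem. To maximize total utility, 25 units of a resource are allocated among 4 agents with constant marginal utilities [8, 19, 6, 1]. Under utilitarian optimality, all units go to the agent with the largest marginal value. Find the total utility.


Step 1: The marginal utilities are [8, 19, 6, 1]
Step 2: The highest marginal utility is 19
Step 3: All 25 units go to that agent
Step 4: Total utility = 19 * 25 = 475

475


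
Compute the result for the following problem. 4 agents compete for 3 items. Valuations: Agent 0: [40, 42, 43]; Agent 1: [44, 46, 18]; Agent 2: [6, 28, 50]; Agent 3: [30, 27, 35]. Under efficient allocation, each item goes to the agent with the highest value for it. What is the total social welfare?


Step 1: For each item, find the maximum value among all agents.
Step 2: Item 0 -> Agent 1 (value 44)
Step 3: Item 1 -> Agent 1 (value 46)
Step 4: Item 2 -> Agent 2 (value 50)
Step 5: Total welfare = 44 + 46 + 50 = 140

140


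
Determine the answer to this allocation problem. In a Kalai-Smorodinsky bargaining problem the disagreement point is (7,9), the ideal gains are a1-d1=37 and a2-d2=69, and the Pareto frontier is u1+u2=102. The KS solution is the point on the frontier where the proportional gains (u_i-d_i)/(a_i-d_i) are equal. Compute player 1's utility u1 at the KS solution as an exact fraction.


Step 1: At the KS point, (u1-d1)/r1 = (u2-d2)/r2 = t and u1+u2 = 102
Step 2: u1 = d1 + r1*t and u2 = d2 + r2*t, so (d1 + r1*t) + (d2 + r2*t) = 102
Step 3: t = (102 - 7 - 9)/(37 + 69) = 86/106 = 43/53
Step 4: u1 = d1 + r1*t = 7 + 37 * 43/53 = 1962/53
Step 5: (Check: u2 = d2 + r2*t = 3444/53; u1+u2 = 1962/53 + 3444/53 = 102, on the frontier.)

1962/53


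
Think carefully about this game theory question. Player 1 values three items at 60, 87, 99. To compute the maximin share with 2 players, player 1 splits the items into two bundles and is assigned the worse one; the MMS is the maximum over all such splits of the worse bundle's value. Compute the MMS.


Step 1: Item values = 60, 87, 99
Step 2: Enumerate all 2-bundle partitions and take the smaller bundle:
  Partition 1: {60} vs {87,99} -> bundles 60, 186; min = 60
  Partition 2: {87} vs {60,99} -> bundles 87, 159; min = 87
  Partition 3: {99} vs {60,87} -> bundles 99, 147; min = 99
Step 3: MMS = max(60, 87, 99) = 99

99


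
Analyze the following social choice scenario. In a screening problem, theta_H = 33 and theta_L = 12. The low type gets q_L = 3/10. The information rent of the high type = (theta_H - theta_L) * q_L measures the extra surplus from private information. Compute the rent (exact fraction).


Step 1: theta_H - theta_L = 33 - 12 = 21
Step 2: Information rent = (theta_H - theta_L) * q_L
Step 3: = 21 * 3/10
Step 4: = 63/10

63/10


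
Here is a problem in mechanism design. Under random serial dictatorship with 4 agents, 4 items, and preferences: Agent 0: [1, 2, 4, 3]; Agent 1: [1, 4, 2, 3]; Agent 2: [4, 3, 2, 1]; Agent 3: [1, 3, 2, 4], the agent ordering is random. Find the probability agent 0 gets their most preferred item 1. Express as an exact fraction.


Step 1: Agent 0 wants item 1
Step 2: There are 24 possible orderings of agents
Step 3: In 8 orderings, agent 0 gets item 1
Step 4: Probability = 8/24 = 1/3

1/3


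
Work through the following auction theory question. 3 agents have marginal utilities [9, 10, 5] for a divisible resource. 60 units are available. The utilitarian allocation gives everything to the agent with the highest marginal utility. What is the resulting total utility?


Step 1: The marginal utilities are [9, 10, 5]
Step 2: The highest marginal utility is 10
Step 3: All 60 units go to that agent
Step 4: Total utility = 10 * 60 = 600

600


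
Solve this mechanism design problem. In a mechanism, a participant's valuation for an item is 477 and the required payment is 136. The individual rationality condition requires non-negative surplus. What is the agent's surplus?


Step 1: Surplus = value - payment = 477 - 136 = 341
Step 2: IR is satisfied (surplus >= 0)

341


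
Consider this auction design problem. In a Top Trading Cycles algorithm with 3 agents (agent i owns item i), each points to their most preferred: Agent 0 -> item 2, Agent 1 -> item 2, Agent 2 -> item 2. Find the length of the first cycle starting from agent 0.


Step 1: Trace the pointer graph from agent 0: 0 -> 2 -> 2
Step 2: A cycle is detected when we revisit agent 2
Step 3: The cycle is: 2 -> 2
Step 4: Cycle length = 1

1


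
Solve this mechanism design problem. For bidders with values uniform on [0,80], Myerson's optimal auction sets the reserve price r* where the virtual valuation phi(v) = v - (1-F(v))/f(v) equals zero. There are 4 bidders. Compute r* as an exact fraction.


Step 1: For U[0,80], F(v) = v/80 and f(v) = 1/80
Step 2: phi(v) = v - (1 - v/80)/(1/80) = v - (80 - v) = 2v - 80
Step 3: Set phi(r*) = 0: 2r* - 80 = 0
Step 4: r* = 80/2 = 40 (the number of bidders n = 4 does not enter)

40


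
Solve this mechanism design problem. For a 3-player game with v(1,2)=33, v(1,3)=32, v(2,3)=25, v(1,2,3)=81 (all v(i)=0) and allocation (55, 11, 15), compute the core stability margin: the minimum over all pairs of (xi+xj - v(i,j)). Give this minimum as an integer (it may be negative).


Step 1: Slack for coalition (1,2): x1+x2 - v12 = 66 - 33 = 33
Step 2: Slack for coalition (1,3): x1+x3 - v13 = 70 - 32 = 38
Step 3: Slack for coalition (2,3): x2+x3 - v23 = 26 - 25 = 1
Step 4: Minimum slack = min(33, 38, 1) = 1, attained by (2,3); no pair can gain by deviating, so the allocation is in the core

1


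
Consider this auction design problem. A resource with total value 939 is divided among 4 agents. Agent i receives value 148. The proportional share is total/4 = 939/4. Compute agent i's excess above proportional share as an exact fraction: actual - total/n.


Step 1: Proportional share = 939/4
Step 2: Agent's actual allocation = 148
Step 3: Excess = 148 - 939/4 = -347/4

-347/4


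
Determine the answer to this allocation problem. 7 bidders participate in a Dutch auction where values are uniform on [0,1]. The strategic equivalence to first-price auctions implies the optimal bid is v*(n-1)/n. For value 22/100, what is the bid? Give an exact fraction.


Step 1: Dutch auctions are strategically equivalent to first-price auctions
Step 2: The equilibrium bid is b(v) = v*(n-1)/n
Step 3: b = 11/50 * 6/7
Step 4: b = 33/175

33/175


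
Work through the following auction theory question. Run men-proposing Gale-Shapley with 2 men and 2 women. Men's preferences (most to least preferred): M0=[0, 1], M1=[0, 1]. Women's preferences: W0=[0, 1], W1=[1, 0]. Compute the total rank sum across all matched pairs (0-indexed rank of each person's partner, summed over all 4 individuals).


Step 1: Run Gale-Shapley (men propose, women hold best offer):
  M0 proposes to W0; she accepts
  M1 proposes to W0; rejected
  M1 proposes to W1; she accepts
Step 2: Final matching: W0-M0, W1-M1
Step 3: 0-indexed ranks (man's rank of his match, then woman's): 0 + 0 + 1 + 0
Step 4: Total rank sum = 1

1


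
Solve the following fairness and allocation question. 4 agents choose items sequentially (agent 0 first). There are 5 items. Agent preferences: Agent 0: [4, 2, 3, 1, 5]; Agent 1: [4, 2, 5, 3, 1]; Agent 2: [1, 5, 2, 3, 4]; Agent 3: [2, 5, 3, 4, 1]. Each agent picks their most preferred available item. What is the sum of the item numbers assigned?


Step 1: Agent 0 picks item 4
Step 2: Agent 1 picks item 2
Step 3: Agent 2 picks item 1
Step 4: Agent 3 picks item 5
Step 5: Sum = 4 + 2 + 1 + 5 = 12

12


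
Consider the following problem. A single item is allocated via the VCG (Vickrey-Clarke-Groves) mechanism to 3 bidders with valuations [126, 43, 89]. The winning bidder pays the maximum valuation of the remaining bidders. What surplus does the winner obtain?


Step 1: The winner is the agent with the highest value: agent 0 with value 126
Step 2: Values of other agents: [43, 89]
Step 3: VCG payment = max of others' values = 89
Step 4: Surplus = 126 - 89 = 37

37


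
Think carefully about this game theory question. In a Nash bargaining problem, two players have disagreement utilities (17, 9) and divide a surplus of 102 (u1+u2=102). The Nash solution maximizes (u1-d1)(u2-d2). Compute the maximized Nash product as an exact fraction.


Step 1: The Nash solution splits surplus symmetrically above the disagreement point
Step 2: u1 = (total + d1 - d2)/2 = (102 + 17 - 9)/2 = 55
Step 3: u2 = (total - d1 + d2)/2 = (102 - 17 + 9)/2 = 47
Step 4: Nash product = (55 - 17) * (47 - 9)
Step 5: = 38 * 38 = 1444

1444


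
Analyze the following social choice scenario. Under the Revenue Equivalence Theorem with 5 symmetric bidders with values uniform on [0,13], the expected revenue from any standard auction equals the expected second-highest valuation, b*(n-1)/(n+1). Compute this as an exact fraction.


Step 1: By Revenue Equivalence, expected revenue = b*(n-1)/(n+1)
Step 2: Substituting n = 5, b = 13
Step 3: Revenue = 13*(5-1)/(5+1) = 13*4/6
Step 4: Revenue = 52/6 = 26/3

26/3


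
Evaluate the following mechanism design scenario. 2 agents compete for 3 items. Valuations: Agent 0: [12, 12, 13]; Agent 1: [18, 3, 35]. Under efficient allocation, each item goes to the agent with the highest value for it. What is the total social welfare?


Step 1: For each item, find the maximum value among all agents.
Step 2: Item 0 -> Agent 1 (value 18)
Step 3: Item 1 -> Agent 0 (value 12)
Step 4: Item 2 -> Agent 1 (value 35)
Step 5: Total welfare = 18 + 12 + 35 = 65

65


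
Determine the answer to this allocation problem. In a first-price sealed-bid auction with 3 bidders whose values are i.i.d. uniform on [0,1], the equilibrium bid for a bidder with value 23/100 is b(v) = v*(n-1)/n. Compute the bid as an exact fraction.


Step 1: The symmetric BNE bidding function is b(v) = v * (n-1) / n
Step 2: Substitute v = 23/100 and n = 3
Step 3: b = 23/100 * 2/3
Step 4: b = 23/150

23/150


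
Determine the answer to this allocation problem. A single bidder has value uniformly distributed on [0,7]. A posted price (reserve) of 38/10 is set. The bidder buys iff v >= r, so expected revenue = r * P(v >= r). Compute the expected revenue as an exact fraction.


Step 1: Posted price r = 19/5, value support [0,7]
Step 2: P(v >= r) = (7 - 19/5)/7 = 16/35
Step 3: Expected revenue = r * P(v >= r) = 19/5 * 16/35
Step 4: Revenue = 304/175

304/175


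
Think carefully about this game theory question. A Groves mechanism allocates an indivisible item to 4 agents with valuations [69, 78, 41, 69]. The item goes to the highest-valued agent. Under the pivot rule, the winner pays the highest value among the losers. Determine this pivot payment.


Step 1: The efficient winner is agent 1 with value 78
Step 2: Other agents' values: [69, 41, 69]
Step 3: Pivot payment = max(others) = 69
Step 4: The winner pays 69

69


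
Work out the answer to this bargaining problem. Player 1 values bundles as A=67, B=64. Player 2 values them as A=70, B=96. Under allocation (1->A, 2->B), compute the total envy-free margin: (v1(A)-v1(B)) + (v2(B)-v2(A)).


Step 1: Player 1's margin = v1(A) - v1(B) = 67 - 64 = 3
Step 2: Player 2's margin = v2(B) - v2(A) = 96 - 70 = 26
Step 3: Total margin = 3 + 26 = 29

29


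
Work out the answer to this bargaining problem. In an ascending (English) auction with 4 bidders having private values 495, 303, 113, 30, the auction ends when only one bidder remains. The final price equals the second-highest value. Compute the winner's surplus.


Step 1: Identify the highest value: 495
Step 2: Identify the second-highest value: 303
Step 3: The final price = second-highest value = 303
Step 4: Surplus = 495 - 303 = 192

192


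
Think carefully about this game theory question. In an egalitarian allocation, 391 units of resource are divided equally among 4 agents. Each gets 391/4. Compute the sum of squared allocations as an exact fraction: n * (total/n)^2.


Step 1: Each agent's share = 391/4
Step 2: Square of each share = (391/4)^2 = 152881/16
Step 3: Sum of squares = 4 * 152881/16 = 152881/4

152881/4


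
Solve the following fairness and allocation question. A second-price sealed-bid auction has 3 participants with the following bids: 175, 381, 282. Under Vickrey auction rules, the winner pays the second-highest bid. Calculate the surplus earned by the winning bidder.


Step 1: Sort bids in descending order: 381, 282, 175
Step 2: The winning bid is the highest: 381
Step 3: The payment equals the second-highest bid: 282
Step 4: Surplus = winner's bid - payment = 381 - 282 = 99

99


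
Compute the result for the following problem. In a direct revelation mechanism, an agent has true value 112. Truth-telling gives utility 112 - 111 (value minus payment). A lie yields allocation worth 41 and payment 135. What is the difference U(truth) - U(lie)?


Step 1: U(truth) = value - payment = 112 - 111 = 1
Step 2: U(lie) = allocation - payment = 41 - 135 = -94
Step 3: IC gap = 1 - (-94) = 95

95


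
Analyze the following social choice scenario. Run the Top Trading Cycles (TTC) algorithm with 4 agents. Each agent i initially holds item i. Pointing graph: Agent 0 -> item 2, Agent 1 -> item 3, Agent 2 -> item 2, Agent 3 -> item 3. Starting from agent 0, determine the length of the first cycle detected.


Step 1: Trace the pointer graph from agent 0: 0 -> 2 -> 2
Step 2: A cycle is detected when we revisit agent 2
Step 3: The cycle is: 2 -> 2
Step 4: Cycle length = 1

1


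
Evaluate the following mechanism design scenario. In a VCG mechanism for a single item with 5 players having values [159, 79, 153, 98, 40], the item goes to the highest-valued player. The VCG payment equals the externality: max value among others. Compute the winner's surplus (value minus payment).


Step 1: The winner is the agent with the highest value: agent 0 with value 159
Step 2: Values of other agents: [79, 153, 98, 40]
Step 3: VCG payment = max of others' values = 153
Step 4: Surplus = 159 - 153 = 6

6


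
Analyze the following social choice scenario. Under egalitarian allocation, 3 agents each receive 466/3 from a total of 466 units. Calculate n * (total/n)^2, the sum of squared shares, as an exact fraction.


Step 1: Each agent's share = 466/3
Step 2: Square of each share = (466/3)^2 = 217156/9
Step 3: Sum of squares = 3 * 217156/9 = 217156/3

217156/3


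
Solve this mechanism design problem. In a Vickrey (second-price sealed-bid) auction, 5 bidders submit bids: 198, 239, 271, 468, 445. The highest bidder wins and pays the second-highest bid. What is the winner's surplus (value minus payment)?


Step 1: Sort bids in descending order: 468, 445, 271, 239, 198
Step 2: The winning bid is the highest: 468
Step 3: The payment equals the second-highest bid: 445
Step 4: Surplus = winner's bid - payment = 468 - 445 = 23

23


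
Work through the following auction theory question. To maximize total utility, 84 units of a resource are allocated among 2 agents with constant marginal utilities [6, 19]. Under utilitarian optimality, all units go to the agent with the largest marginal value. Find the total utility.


Step 1: The marginal utilities are [6, 19]
Step 2: The highest marginal utility is 19
Step 3: All 84 units go to that agent
Step 4: Total utility = 19 * 84 = 1596

1596


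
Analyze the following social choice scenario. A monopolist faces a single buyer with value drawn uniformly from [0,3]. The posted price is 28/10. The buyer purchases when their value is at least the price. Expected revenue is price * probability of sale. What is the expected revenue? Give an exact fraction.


Step 1: Posted price r = 14/5, value support [0,3]
Step 2: P(v >= r) = (3 - 14/5)/3 = 1/15
Step 3: Expected revenue = r * P(v >= r) = 14/5 * 1/15
Step 4: Revenue = 14/75

14/75


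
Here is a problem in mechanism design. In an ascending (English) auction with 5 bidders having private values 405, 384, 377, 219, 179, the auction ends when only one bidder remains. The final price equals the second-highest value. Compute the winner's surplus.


Step 1: Identify the highest value: 405
Step 2: Identify the second-highest value: 384
Step 3: The final price = second-highest value = 384
Step 4: Surplus = 405 - 384 = 21

21


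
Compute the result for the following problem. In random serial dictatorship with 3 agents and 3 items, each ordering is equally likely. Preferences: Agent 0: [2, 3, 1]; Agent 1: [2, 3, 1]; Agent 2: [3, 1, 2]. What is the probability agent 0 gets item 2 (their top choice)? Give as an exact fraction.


Step 1: Agent 0 wants item 2
Step 2: There are 6 possible orderings of agents
Step 3: In 3 orderings, agent 0 gets item 2
Step 4: Probability = 3/6 = 1/2

1/2


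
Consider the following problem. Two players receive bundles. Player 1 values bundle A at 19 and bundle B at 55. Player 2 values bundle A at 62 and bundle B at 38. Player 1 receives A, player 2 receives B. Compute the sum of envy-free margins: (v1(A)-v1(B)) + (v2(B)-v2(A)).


Step 1: Player 1's margin = v1(A) - v1(B) = 19 - 55 = -36
Step 2: Player 2's margin = v2(B) - v2(A) = 38 - 62 = -24
Step 3: Total margin = -36 + -24 = -60

-60


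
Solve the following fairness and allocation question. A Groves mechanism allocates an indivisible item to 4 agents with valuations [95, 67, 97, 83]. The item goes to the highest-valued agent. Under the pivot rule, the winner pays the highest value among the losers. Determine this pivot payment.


Step 1: The efficient winner is agent 2 with value 97
Step 2: Other agents' values: [95, 67, 83]
Step 3: Pivot payment = max(others) = 95
Step 4: The winner pays 95

95


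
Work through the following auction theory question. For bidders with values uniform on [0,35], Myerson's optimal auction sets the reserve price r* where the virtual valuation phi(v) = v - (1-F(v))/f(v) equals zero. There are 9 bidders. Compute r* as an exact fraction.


Step 1: For U[0,35], F(v) = v/35 and f(v) = 1/35
Step 2: phi(v) = v - (1 - v/35)/(1/35) = v - (35 - v) = 2v - 35
Step 3: Set phi(r*) = 0: 2r* - 35 = 0
Step 4: r* = 35/2 (the number of bidders n = 9 does not enter)

35/2


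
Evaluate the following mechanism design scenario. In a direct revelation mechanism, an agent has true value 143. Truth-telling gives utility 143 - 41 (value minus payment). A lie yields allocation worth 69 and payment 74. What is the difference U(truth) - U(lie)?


Step 1: U(truth) = value - payment = 143 - 41 = 102
Step 2: U(lie) = allocation - payment = 69 - 74 = -5
Step 3: IC gap = 102 - (-5) = 107

107


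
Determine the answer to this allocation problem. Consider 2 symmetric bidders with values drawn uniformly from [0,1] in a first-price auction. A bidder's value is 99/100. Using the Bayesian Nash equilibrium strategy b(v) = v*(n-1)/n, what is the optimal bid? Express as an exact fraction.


Step 1: The symmetric BNE bidding function is b(v) = v * (n-1) / n
Step 2: Substitute v = 99/100 and n = 2
Step 3: b = 99/100 * 1/2
Step 4: b = 99/200

99/200


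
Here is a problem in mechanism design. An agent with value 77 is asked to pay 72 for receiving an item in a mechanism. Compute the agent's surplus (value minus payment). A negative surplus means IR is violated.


Step 1: Surplus = value - payment = 77 - 72 = 5
Step 2: IR is satisfied (surplus >= 0)

5


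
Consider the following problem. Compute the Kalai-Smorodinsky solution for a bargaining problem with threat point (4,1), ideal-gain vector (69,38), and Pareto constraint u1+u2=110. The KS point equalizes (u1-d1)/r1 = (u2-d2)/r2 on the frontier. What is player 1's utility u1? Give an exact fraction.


Step 1: At the KS point, (u1-d1)/r1 = (u2-d2)/r2 = t and u1+u2 = 110
Step 2: u1 = d1 + r1*t and u2 = d2 + r2*t, so (d1 + r1*t) + (d2 + r2*t) = 110
Step 3: t = (110 - 4 - 1)/(69 + 38) = 105/107
Step 4: u1 = d1 + r1*t = 4 + 69 * 105/107 = 7673/107
Step 5: (Check: u2 = d2 + r2*t = 4097/107; u1+u2 = 7673/107 + 4097/107 = 110, on the frontier.)

7673/107


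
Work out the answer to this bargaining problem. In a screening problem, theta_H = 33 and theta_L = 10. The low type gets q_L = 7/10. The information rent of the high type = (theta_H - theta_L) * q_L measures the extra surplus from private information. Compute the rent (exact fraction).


Step 1: theta_H - theta_L = 33 - 10 = 23
Step 2: Information rent = (theta_H - theta_L) * q_L
Step 3: = 23 * 7/10
Step 4: = 161/10

161/10


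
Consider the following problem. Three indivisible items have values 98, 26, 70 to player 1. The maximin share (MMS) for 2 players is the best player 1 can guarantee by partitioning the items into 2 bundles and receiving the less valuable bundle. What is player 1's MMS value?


Step 1: Item values = 98, 26, 70
Step 2: Enumerate all 2-bundle partitions and take the smaller bundle:
  Partition 1: {98} vs {26,70} -> bundles 98, 96; min = 96
  Partition 2: {26} vs {98,70} -> bundles 26, 168; min = 26
  Partition 3: {70} vs {98,26} -> bundles 70, 124; min = 70
Step 3: MMS = max(96, 26, 70) = 96

96


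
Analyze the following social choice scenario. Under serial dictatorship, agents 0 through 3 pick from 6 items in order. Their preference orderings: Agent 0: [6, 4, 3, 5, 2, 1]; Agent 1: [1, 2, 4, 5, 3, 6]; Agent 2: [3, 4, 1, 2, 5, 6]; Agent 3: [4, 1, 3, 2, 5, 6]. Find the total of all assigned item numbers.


Step 1: Agent 0 picks item 6
Step 2: Agent 1 picks item 1
Step 3: Agent 2 picks item 3
Step 4: Agent 3 picks item 4
Step 5: Sum = 6 + 1 + 3 + 4 = 14

14


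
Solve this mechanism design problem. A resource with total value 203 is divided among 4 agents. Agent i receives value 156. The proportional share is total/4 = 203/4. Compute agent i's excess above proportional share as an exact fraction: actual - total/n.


Step 1: Proportional share = 203/4
Step 2: Agent's actual allocation = 156
Step 3: Excess = 156 - 203/4 = 421/4

421/4


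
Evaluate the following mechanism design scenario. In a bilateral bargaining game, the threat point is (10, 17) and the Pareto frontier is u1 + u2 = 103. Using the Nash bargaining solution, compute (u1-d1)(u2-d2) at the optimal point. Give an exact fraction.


Step 1: The Nash solution splits surplus symmetrically above the disagreement point
Step 2: u1 = (total + d1 - d2)/2 = (103 + 10 - 17)/2 = 48
Step 3: u2 = (total - d1 + d2)/2 = (103 - 10 + 17)/2 = 55
Step 4: Nash product = (48 - 10) * (55 - 17)
Step 5: = 38 * 38 = 1444

1444


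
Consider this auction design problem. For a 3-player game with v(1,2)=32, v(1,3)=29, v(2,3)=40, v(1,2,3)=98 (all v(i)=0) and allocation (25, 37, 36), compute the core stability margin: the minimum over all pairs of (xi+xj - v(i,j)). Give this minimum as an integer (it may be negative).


Step 1: Slack for coalition (1,2): x1+x2 - v12 = 62 - 32 = 30
Step 2: Slack for coalition (1,3): x1+x3 - v13 = 61 - 29 = 32
Step 3: Slack for coalition (2,3): x2+x3 - v23 = 73 - 40 = 33
Step 4: Minimum slack = min(30, 32, 33) = 30, attained by (1,2); no pair can gain by deviating, so the allocation is in the core

30
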